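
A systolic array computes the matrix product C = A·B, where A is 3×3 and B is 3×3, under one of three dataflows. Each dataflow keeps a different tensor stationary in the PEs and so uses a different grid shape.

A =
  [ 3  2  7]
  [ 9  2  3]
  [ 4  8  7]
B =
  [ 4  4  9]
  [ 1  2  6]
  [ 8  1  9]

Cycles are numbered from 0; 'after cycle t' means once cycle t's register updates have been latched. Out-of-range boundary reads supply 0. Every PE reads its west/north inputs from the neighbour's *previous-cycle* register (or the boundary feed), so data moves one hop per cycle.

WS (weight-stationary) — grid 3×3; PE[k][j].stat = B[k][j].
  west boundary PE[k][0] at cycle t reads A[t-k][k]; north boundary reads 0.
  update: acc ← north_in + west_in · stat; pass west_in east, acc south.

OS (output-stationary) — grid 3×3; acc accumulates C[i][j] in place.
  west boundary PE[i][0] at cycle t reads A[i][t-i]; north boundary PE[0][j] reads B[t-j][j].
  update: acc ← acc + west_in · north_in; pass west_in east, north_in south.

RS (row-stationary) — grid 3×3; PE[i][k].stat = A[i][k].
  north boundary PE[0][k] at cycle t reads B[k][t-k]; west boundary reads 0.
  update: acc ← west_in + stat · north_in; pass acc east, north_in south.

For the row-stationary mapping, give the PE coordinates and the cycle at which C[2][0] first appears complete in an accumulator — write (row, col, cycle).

RS: C[2][0] accumulates in PE[2][2]:
  [0] (2,2) acc=0 (h:0 v:0)
  [1] (2,2) acc=0 (h:0 v:0)
  [2] (2,2) acc=0 (h:0 v:0)
  [3] (2,2) acc=0 (h:0 v:0)
  [4] (2,2) acc=80 (h:80 v:8)

(row, col, cycle) = (2, 2, 4)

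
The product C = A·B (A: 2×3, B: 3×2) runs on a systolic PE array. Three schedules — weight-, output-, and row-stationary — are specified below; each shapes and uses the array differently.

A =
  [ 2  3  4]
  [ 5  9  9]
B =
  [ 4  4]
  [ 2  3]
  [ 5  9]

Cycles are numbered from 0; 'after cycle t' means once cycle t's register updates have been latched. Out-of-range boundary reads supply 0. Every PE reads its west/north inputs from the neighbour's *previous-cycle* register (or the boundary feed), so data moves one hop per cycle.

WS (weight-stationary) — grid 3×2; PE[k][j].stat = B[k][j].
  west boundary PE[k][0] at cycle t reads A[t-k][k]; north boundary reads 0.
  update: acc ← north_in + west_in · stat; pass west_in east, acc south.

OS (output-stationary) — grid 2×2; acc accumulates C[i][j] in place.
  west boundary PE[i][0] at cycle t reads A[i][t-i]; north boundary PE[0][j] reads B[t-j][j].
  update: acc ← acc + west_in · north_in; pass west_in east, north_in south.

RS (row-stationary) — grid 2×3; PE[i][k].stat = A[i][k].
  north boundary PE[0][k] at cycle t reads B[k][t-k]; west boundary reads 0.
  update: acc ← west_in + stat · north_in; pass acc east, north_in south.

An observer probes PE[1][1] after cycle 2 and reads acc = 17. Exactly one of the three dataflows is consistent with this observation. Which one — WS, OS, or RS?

WS (3×2 grid), PE[1][1]:
  [0] (1,1) acc=0 (h:0 v:0)
  [1] (1,1) acc=0 (h:0 v:0)
  [2] (1,1) acc=17 (h:3 v:17)
OS (2×2 grid), PE[1][1]:
  [0] (1,1) acc=0 (h:0 v:0)
  [1] (1,1) acc=0 (h:0 v:0)
  [2] (1,1) acc=20 (h:5 v:4)
RS (2×3 grid), PE[1][1]:
  [0] (1,1) acc=0 (h:0 v:0)
  [1] (1,1) acc=0 (h:0 v:0)
  [2] (1,1) acc=38 (h:38 v:2)

dataflow = WS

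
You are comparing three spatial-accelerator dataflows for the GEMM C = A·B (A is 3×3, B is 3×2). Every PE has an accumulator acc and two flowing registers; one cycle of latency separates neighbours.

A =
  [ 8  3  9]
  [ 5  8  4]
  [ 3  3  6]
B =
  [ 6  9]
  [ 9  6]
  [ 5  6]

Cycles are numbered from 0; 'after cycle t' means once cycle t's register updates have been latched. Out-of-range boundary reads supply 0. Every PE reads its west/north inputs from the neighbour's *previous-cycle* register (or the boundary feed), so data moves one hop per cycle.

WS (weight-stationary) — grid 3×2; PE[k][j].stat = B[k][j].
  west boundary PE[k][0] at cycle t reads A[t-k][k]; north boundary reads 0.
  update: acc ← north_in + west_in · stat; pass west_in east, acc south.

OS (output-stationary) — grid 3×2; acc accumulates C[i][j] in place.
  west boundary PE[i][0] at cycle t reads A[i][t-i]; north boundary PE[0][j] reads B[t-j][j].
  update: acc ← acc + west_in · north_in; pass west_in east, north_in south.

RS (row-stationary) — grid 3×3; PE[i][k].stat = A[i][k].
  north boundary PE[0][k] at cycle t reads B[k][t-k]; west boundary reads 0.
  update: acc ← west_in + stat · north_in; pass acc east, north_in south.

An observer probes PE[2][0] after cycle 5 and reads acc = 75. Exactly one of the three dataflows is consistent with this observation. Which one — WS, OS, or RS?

dataflow = OS

WS [3×2] PE[2][0] across cycles:
  after 0 — PE[2][0] acc=0, pass-E 0, pass-S 0
  after 1 — PE[2][0] acc=0, pass-E 0, pass-S 0
  after 2 — PE[2][0] acc=120, pass-E 9, pass-S 120
  after 3 — PE[2][0] acc=122, pass-E 4, pass-S 122
  after 4 — PE[2][0] acc=75, pass-E 6, pass-S 75
  after 5 — PE[2][0] acc=0, pass-E 0, pass-S 0
OS [3×2] PE[2][0] across cycles:
  after 0 — PE[2][0] acc=0, pass-E 0, pass-S 0
  after 1 — PE[2][0] acc=0, pass-E 0, pass-S 0
  after 2 — PE[2][0] acc=18, pass-E 3, pass-S 6
  after 3 — PE[2][0] acc=45, pass-E 3, pass-S 9
  after 4 — PE[2][0] acc=75, pass-E 6, pass-S 5
  after 5 — PE[2][0] acc=75, pass-E 0, pass-S 0
RS [3×3] PE[2][0] across cycles:
  after 0 — PE[2][0] acc=0, pass-E 0, pass-S 0
  after 1 — PE[2][0] acc=0, pass-E 0, pass-S 0
  after 2 — PE[2][0] acc=18, pass-E 18, pass-S 6
  after 3 — PE[2][0] acc=27, pass-E 27, pass-S 9
  after 4 — PE[2][0] acc=0, pass-E 0, pass-S 0
  after 5 — PE[2][0] acc=0, pass-E 0, pass-S 0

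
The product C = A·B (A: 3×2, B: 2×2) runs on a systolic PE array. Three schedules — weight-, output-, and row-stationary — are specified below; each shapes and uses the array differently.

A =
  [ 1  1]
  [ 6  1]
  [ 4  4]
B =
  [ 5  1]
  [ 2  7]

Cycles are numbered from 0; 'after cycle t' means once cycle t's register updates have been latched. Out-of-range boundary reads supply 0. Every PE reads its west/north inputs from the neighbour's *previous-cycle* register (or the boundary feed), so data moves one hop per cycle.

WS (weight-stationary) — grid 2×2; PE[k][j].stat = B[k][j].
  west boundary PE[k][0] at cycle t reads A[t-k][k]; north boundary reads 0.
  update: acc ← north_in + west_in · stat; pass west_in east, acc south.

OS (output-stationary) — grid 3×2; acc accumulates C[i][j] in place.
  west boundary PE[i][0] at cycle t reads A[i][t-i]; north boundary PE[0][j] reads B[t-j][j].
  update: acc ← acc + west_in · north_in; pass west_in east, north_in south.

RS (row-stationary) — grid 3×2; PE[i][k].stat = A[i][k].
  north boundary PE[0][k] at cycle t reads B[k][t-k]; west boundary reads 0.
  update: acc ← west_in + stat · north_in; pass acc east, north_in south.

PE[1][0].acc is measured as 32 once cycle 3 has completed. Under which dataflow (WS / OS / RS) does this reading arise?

dataflow = OS

— WS: 2×2; PE[1][0] trace:
  [0] (1,0) acc=0 (h:0 v:0)
  [1] (1,0) acc=7 (h:1 v:7)
  [2] (1,0) acc=32 (h:1 v:32)
  [3] (1,0) acc=28 (h:4 v:28)
— OS: 3×2; PE[1][0] trace:
  [0] (1,0) acc=0 (h:0 v:0)
  [1] (1,0) acc=30 (h:6 v:5)
  [2] (1,0) acc=32 (h:1 v:2)
  [3] (1,0) acc=32 (h:0 v:0)
— RS: 3×2; PE[1][0] trace:
  [0] (1,0) acc=0 (h:0 v:0)
  [1] (1,0) acc=30 (h:30 v:5)
  [2] (1,0) acc=6 (h:6 v:1)
  [3] (1,0) acc=0 (h:0 v:0)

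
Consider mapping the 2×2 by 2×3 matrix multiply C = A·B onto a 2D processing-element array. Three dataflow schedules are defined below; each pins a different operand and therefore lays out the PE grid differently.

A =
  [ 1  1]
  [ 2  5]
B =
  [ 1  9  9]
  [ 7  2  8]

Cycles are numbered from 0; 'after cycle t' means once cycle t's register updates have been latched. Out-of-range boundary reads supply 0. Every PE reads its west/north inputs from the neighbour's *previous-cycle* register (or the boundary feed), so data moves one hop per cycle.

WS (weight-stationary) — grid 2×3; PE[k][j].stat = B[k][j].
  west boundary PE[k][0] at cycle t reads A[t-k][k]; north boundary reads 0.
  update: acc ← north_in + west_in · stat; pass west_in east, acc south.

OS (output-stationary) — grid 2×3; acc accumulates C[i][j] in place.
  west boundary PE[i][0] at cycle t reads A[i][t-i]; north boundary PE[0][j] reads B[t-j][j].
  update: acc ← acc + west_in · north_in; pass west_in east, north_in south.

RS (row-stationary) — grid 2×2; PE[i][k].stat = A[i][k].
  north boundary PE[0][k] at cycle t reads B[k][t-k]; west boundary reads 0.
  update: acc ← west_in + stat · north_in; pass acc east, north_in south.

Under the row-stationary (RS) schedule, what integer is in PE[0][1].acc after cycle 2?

RS (2×2). Following PE[0][1] plus its west/north inputs:
  step 0 · PE0,0: acc=1; fwd→1 fwd↓1
  step 0 · PE0,1: acc=0; fwd→0 fwd↓0
  step 1 · PE0,0: acc=9; fwd→9 fwd↓9
  step 1 · PE0,1: acc=8; fwd→8 fwd↓7
  step 2 · PE0,0: acc=9; fwd→9 fwd↓9
  step 2 · PE0,1: acc=11; fwd→11 fwd↓2

PE[0][1].acc = 11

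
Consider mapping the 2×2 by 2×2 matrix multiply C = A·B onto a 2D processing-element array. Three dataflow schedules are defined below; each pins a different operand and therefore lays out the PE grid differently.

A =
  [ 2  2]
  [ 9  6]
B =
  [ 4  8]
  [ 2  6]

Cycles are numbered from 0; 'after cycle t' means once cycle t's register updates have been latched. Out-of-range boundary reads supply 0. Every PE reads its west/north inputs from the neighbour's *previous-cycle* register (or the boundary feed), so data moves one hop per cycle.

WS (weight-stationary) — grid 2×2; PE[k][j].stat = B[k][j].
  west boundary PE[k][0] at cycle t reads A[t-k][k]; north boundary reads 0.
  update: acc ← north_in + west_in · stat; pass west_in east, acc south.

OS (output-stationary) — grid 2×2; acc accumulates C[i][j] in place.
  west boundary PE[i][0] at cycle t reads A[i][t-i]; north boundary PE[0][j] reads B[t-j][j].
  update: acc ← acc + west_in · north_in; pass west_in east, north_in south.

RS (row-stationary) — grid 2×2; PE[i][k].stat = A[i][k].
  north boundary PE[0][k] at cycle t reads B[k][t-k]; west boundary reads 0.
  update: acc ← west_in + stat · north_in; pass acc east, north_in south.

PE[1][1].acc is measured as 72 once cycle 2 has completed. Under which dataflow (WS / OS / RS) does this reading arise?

dataflow = OS

WS (2×2 grid), PE[1][1]:
  0: (1,1).acc=0  regs=<0,0>
  1: (1,1).acc=0  regs=<0,0>
  2: (1,1).acc=28  regs=<2,28>
OS (2×2 grid), PE[1][1]:
  0: (1,1).acc=0  regs=<0,0>
  1: (1,1).acc=0  regs=<0,0>
  2: (1,1).acc=72  regs=<9,8>
RS (2×2 grid), PE[1][1]:
  0: (1,1).acc=0  regs=<0,0>
  1: (1,1).acc=0  regs=<0,0>
  2: (1,1).acc=48  regs=<48,2>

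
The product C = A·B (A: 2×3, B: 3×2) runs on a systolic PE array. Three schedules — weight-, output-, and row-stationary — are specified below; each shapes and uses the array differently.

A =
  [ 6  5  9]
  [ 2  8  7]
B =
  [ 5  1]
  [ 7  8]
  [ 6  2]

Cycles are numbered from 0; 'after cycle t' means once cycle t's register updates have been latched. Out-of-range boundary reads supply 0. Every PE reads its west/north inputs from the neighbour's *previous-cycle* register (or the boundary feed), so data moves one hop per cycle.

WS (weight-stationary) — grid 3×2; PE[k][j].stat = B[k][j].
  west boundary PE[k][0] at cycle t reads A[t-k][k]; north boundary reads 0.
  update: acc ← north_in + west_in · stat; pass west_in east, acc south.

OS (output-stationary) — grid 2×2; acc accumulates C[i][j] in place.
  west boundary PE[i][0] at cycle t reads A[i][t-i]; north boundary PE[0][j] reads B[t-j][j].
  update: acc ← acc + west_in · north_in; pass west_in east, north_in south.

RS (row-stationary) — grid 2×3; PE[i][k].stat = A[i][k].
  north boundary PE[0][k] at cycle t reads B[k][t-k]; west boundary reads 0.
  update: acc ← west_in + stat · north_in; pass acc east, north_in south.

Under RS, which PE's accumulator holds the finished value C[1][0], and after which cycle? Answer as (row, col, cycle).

Under RS, C[1][0] lands at PE[1][2]:
  c0 r1c2: 0 / 0 / 0
  c1 r1c2: 0 / 0 / 0
  c2 r1c2: 0 / 0 / 0
  c3 r1c2: 108 / 108 / 6

(row, col, cycle) = (1, 2, 3)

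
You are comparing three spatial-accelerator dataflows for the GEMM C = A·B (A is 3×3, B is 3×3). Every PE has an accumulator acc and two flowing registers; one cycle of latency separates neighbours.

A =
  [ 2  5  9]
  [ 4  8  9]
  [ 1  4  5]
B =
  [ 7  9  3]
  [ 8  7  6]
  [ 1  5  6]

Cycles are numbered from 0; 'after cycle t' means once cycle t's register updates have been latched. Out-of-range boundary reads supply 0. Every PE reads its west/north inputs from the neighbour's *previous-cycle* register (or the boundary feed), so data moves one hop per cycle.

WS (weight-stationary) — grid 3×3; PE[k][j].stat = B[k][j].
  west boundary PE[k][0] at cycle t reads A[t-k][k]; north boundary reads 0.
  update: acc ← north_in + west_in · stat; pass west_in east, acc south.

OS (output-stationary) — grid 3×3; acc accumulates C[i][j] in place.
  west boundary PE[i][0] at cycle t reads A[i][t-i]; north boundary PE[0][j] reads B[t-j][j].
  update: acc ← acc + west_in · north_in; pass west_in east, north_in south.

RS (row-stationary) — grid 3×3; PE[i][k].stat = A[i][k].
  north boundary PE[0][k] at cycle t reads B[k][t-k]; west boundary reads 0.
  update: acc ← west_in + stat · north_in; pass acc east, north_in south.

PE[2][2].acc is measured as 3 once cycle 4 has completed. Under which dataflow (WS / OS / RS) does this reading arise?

dataflow = OS

WS [3×3] PE[2][2] across cycles:
  t=0 PE[2][2]: acc=0 h=0 v=0
  t=1 PE[2][2]: acc=0 h=0 v=0
  t=2 PE[2][2]: acc=0 h=0 v=0
  t=3 PE[2][2]: acc=0 h=0 v=0
  t=4 PE[2][2]: acc=90 h=9 v=90
OS [3×3] PE[2][2] across cycles:
  t=0 PE[2][2]: acc=0 h=0 v=0
  t=1 PE[2][2]: acc=0 h=0 v=0
  t=2 PE[2][2]: acc=0 h=0 v=0
  t=3 PE[2][2]: acc=0 h=0 v=0
  t=4 PE[2][2]: acc=3 h=1 v=3
RS [3×3] PE[2][2] across cycles:
  t=0 PE[2][2]: acc=0 h=0 v=0
  t=1 PE[2][2]: acc=0 h=0 v=0
  t=2 PE[2][2]: acc=0 h=0 v=0
  t=3 PE[2][2]: acc=0 h=0 v=0
  t=4 PE[2][2]: acc=44 h=44 v=1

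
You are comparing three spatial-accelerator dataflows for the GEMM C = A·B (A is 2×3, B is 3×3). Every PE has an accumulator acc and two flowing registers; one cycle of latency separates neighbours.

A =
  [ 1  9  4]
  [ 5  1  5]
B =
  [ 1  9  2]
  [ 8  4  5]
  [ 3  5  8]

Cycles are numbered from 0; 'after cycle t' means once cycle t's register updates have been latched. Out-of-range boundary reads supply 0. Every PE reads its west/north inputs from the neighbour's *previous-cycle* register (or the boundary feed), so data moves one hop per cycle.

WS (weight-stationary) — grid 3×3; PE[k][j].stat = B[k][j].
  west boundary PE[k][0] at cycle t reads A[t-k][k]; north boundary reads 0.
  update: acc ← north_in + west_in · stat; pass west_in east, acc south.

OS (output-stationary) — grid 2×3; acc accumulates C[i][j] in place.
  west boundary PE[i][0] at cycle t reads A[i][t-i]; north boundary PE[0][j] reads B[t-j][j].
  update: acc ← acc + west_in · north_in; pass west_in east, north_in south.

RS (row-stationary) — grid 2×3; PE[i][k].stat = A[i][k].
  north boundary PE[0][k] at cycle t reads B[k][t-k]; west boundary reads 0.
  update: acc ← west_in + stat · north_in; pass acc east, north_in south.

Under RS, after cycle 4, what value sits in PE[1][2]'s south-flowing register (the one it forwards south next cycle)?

RS (2×3). Following PE[1][2] plus its west/north inputs:
  @0  [0,2]  acc 0  |  →0  ↓0
  @0  [1,1]  acc 0  |  →0  ↓0
  @0  [1,2]  acc 0  |  →0  ↓0
  @1  [0,2]  acc 0  |  →0  ↓0
  @1  [1,1]  acc 0  |  →0  ↓0
  @1  [1,2]  acc 0  |  →0  ↓0
  @2  [0,2]  acc 85  |  →85  ↓3
  @2  [1,1]  acc 13  |  →13  ↓8
  @2  [1,2]  acc 0  |  →0  ↓0
  @3  [0,2]  acc 65  |  →65  ↓5
  @3  [1,1]  acc 49  |  →49  ↓4
  @3  [1,2]  acc 28  |  →28  ↓3
  @4  [0,2]  acc 79  |  →79  ↓8
  @4  [1,1]  acc 15  |  →15  ↓5
  @4  [1,2]  acc 74  |  →74  ↓5

register = 5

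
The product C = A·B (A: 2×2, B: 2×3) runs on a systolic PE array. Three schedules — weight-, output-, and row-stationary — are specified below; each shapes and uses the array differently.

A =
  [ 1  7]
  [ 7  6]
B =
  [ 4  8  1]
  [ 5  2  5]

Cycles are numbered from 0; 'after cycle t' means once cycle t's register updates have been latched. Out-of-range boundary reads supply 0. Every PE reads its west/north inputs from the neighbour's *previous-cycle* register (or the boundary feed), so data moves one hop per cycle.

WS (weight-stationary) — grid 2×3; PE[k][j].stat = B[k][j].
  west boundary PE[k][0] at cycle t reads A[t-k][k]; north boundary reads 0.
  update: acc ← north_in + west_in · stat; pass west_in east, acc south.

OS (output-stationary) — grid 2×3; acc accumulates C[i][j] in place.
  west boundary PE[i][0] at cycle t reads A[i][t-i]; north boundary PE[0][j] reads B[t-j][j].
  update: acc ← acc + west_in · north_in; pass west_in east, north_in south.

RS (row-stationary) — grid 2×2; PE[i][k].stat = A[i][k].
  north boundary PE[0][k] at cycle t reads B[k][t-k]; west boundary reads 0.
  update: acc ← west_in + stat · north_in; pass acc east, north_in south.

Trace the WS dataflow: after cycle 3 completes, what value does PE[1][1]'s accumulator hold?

PE[1][1].acc = 68

WS 2×3: PE[1][1] cycle-by-cycle (with neighbour feeds):
  cycle 0: PE[0][1] → acc 0, east 0, south 0
  cycle 0: PE[1][0] → acc 0, east 0, south 0
  cycle 0: PE[1][1] → acc 0, east 0, south 0
  cycle 1: PE[0][1] → acc 8, east 1, south 8
  cycle 1: PE[1][0] → acc 39, east 7, south 39
  cycle 1: PE[1][1] → acc 0, east 0, south 0
  cycle 2: PE[0][1] → acc 56, east 7, south 56
  cycle 2: PE[1][0] → acc 58, east 6, south 58
  cycle 2: PE[1][1] → acc 22, east 7, south 22
  cycle 3: PE[0][1] → acc 0, east 0, south 0
  cycle 3: PE[1][0] → acc 0, east 0, south 0
  cycle 3: PE[1][1] → acc 68, east 6, south 68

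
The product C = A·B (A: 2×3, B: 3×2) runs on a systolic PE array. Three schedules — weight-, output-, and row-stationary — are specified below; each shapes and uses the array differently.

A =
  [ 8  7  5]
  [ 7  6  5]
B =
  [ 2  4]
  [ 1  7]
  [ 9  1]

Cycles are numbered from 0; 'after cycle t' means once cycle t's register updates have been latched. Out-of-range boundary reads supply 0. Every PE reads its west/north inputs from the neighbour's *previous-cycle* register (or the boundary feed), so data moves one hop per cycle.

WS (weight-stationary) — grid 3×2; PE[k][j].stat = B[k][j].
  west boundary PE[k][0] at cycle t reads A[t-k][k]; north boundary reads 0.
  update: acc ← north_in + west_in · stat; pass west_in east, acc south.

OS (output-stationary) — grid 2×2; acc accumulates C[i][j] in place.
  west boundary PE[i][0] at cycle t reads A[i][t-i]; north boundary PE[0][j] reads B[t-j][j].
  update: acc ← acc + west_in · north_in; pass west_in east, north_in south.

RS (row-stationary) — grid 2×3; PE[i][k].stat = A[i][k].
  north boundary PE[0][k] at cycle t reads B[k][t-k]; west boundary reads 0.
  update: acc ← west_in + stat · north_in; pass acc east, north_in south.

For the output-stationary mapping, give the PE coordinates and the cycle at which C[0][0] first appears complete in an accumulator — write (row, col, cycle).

(row, col, cycle) = (0, 0, 2)

OS: C[0][0] accumulates in PE[0][0]:
  step 0 · PE0,0: acc=16; fwd→8 fwd↓2
  step 1 · PE0,0: acc=23; fwd→7 fwd↓1
  step 2 · PE0,0: acc=68; fwd→5 fwd↓9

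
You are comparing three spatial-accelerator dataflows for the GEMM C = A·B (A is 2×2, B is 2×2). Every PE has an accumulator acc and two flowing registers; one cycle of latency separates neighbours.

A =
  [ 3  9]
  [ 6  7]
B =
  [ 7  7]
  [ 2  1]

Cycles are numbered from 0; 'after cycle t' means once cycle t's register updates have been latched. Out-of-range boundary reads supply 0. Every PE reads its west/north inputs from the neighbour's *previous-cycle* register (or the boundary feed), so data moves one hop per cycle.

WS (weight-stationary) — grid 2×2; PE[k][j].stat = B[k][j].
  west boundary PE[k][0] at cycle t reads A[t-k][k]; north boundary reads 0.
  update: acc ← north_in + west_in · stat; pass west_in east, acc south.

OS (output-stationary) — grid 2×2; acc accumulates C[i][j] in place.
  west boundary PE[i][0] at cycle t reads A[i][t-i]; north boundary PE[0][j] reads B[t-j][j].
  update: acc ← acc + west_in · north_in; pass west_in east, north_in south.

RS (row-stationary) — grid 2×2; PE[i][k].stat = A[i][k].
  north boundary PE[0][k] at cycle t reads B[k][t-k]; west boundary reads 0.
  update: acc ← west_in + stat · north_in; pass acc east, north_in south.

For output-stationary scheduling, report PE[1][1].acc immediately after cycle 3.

OS on a 2×2 grid — tracing PE[1][1] and its feeders:
  cycle 0: PE[0][1] → acc 0, east 0, south 0
  cycle 0: PE[1][0] → acc 0, east 0, south 0
  cycle 0: PE[1][1] → acc 0, east 0, south 0
  cycle 1: PE[0][1] → acc 21, east 3, south 7
  cycle 1: PE[1][0] → acc 42, east 6, south 7
  cycle 1: PE[1][1] → acc 0, east 0, south 0
  cycle 2: PE[0][1] → acc 30, east 9, south 1
  cycle 2: PE[1][0] → acc 56, east 7, south 2
  cycle 2: PE[1][1] → acc 42, east 6, south 7
  cycle 3: PE[0][1] → acc 30, east 0, south 0
  cycle 3: PE[1][0] → acc 56, east 0, south 0
  cycle 3: PE[1][1] → acc 49, east 7, south 1

PE[1][1].acc = 49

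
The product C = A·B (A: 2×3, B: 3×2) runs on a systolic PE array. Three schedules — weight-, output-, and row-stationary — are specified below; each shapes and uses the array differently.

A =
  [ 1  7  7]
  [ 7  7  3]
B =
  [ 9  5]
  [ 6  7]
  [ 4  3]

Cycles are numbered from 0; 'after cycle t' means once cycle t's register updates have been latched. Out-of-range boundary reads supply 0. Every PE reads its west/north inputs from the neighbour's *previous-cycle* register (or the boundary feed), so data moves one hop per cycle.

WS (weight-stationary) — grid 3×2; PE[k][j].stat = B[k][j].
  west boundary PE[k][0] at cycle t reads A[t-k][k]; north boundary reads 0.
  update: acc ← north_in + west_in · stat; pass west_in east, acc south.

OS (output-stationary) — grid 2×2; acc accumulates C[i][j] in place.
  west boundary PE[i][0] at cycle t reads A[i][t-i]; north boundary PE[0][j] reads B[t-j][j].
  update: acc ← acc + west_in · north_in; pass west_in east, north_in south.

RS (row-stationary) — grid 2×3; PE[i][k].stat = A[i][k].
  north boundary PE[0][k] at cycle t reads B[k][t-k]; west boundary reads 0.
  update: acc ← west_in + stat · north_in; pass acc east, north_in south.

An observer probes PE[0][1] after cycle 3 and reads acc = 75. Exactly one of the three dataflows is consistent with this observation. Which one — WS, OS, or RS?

— WS: 3×2; PE[0][1] trace:
  c0 r0c1: 0 / 0 / 0
  c1 r0c1: 5 / 1 / 5
  c2 r0c1: 35 / 7 / 35
  c3 r0c1: 0 / 0 / 0
— OS: 2×2; PE[0][1] trace:
  c0 r0c1: 0 / 0 / 0
  c1 r0c1: 5 / 1 / 5
  c2 r0c1: 54 / 7 / 7
  c3 r0c1: 75 / 7 / 3
— RS: 2×3; PE[0][1] trace:
  c0 r0c1: 0 / 0 / 0
  c1 r0c1: 51 / 51 / 6
  c2 r0c1: 54 / 54 / 7
  c3 r0c1: 0 / 0 / 0

dataflow = OS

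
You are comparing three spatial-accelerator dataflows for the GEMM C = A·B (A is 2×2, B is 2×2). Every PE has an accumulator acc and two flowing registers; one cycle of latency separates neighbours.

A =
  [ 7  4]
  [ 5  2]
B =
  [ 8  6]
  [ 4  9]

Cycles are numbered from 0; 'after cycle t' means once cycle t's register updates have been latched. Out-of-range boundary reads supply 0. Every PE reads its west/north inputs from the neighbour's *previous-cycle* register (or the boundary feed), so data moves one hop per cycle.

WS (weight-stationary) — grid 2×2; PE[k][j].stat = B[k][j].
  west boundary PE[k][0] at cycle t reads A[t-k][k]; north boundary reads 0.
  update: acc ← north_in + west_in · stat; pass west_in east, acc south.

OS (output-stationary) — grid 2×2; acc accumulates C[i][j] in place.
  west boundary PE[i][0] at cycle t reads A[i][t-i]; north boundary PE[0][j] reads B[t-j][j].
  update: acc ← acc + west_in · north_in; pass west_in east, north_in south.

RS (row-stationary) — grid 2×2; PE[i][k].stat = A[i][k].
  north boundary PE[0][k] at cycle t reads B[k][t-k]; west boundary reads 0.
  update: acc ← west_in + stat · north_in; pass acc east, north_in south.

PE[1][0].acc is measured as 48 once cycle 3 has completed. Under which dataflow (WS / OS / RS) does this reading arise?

dataflow = OS

WS (2×2 grid), PE[1][0]:
  c0 r1c0: 0 / 0 / 0
  c1 r1c0: 72 / 4 / 72
  c2 r1c0: 48 / 2 / 48
  c3 r1c0: 0 / 0 / 0
OS (2×2 grid), PE[1][0]:
  c0 r1c0: 0 / 0 / 0
  c1 r1c0: 40 / 5 / 8
  c2 r1c0: 48 / 2 / 4
  c3 r1c0: 48 / 0 / 0
RS (2×2 grid), PE[1][0]:
  c0 r1c0: 0 / 0 / 0
  c1 r1c0: 40 / 40 / 8
  c2 r1c0: 30 / 30 / 6
  c3 r1c0: 0 / 0 / 0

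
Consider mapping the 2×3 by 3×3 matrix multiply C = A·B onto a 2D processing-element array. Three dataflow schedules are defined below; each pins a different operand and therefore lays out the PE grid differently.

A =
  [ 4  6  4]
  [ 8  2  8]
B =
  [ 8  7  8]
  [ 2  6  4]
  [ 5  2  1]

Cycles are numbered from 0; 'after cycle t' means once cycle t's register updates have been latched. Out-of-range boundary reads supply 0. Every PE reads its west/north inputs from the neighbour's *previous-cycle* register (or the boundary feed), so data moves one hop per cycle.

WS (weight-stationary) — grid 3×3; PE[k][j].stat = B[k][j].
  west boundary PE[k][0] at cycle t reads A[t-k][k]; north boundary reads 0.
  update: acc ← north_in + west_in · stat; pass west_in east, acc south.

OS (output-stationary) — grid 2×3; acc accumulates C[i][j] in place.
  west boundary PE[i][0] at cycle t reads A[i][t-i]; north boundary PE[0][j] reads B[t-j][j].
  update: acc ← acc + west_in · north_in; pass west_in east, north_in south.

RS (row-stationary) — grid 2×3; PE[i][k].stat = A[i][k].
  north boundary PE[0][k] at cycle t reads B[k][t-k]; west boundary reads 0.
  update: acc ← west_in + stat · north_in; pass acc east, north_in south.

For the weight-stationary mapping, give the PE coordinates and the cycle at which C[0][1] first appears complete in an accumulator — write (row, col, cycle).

WS: C[0][1] accumulates in PE[2][1]:
  cycle 0: PE[2][1] → acc 0, east 0, south 0
  cycle 1: PE[2][1] → acc 0, east 0, south 0
  cycle 2: PE[2][1] → acc 0, east 0, south 0
  cycle 3: PE[2][1] → acc 72, east 4, south 72

(row, col, cycle) = (2, 1, 3)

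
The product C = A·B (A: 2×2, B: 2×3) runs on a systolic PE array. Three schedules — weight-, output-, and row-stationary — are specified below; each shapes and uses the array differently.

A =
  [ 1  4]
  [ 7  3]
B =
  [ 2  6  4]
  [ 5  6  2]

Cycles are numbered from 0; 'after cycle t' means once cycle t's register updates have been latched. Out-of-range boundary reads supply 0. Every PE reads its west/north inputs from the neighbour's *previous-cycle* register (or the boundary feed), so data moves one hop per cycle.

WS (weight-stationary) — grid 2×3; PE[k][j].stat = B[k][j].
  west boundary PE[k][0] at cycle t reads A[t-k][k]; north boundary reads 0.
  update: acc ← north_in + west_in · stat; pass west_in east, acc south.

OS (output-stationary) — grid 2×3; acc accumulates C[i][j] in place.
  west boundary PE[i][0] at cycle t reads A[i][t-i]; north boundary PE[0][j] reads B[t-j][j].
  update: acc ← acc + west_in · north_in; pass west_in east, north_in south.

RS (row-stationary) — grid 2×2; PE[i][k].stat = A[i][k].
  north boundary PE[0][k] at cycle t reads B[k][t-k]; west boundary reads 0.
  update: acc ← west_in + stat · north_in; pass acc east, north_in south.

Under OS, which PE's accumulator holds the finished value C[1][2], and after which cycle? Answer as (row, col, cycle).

(row, col, cycle) = (1, 2, 4)

Under OS, C[1][2] lands at PE[1][2]:
  0: (1,2).acc=0  regs=<0,0>
  1: (1,2).acc=0  regs=<0,0>
  2: (1,2).acc=0  regs=<0,0>
  3: (1,2).acc=28  regs=<7,4>
  4: (1,2).acc=34  regs=<3,2>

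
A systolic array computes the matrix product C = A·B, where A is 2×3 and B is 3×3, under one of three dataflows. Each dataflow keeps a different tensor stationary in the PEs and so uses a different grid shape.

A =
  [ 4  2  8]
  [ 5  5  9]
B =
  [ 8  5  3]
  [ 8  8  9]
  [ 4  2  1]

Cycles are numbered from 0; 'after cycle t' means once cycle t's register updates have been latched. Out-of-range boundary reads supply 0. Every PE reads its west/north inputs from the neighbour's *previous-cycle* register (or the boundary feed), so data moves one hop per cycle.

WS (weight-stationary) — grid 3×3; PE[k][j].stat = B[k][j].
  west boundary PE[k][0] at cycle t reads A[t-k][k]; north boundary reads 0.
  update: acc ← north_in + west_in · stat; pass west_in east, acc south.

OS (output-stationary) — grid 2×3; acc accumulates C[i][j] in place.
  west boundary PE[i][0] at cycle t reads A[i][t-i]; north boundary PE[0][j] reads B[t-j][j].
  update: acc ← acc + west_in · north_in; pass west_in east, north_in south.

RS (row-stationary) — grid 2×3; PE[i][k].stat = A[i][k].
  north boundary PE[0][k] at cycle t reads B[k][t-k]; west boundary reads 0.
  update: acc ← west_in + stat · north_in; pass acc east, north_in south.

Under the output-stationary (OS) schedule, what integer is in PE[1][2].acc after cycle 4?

PE[1][2].acc = 60

OS 2×3: PE[1][2] cycle-by-cycle (with neighbour feeds):
  c0 r0c2: 0 / 0 / 0
  c0 r1c1: 0 / 0 / 0
  c0 r1c2: 0 / 0 / 0
  c1 r0c2: 0 / 0 / 0
  c1 r1c1: 0 / 0 / 0
  c1 r1c2: 0 / 0 / 0
  c2 r0c2: 12 / 4 / 3
  c2 r1c1: 25 / 5 / 5
  c2 r1c2: 0 / 0 / 0
  c3 r0c2: 30 / 2 / 9
  c3 r1c1: 65 / 5 / 8
  c3 r1c2: 15 / 5 / 3
  c4 r0c2: 38 / 8 / 1
  c4 r1c1: 83 / 9 / 2
  c4 r1c2: 60 / 5 / 9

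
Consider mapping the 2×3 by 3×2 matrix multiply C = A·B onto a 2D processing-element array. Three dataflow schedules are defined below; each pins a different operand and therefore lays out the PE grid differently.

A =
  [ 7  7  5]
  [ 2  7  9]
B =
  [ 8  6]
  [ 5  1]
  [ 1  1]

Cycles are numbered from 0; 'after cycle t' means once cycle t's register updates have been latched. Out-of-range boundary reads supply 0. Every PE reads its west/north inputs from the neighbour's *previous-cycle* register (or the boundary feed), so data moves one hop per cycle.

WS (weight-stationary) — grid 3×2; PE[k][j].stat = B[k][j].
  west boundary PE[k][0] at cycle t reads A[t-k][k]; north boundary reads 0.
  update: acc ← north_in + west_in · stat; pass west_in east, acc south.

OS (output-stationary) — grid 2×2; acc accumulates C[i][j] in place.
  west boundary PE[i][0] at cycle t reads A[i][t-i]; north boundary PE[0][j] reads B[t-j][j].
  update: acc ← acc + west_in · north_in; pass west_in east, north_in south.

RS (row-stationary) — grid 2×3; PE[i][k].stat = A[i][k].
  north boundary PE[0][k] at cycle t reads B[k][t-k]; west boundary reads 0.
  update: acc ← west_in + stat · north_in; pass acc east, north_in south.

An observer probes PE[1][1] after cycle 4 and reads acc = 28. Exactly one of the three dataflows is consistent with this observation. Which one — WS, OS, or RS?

WS (3×2 grid), PE[1][1]:
  t=0 PE[1][1]: acc=0 h=0 v=0
  t=1 PE[1][1]: acc=0 h=0 v=0
  t=2 PE[1][1]: acc=49 h=7 v=49
  t=3 PE[1][1]: acc=19 h=7 v=19
  t=4 PE[1][1]: acc=0 h=0 v=0
OS (2×2 grid), PE[1][1]:
  t=0 PE[1][1]: acc=0 h=0 v=0
  t=1 PE[1][1]: acc=0 h=0 v=0
  t=2 PE[1][1]: acc=12 h=2 v=6
  t=3 PE[1][1]: acc=19 h=7 v=1
  t=4 PE[1][1]: acc=28 h=9 v=1
RS (2×3 grid), PE[1][1]:
  t=0 PE[1][1]: acc=0 h=0 v=0
  t=1 PE[1][1]: acc=0 h=0 v=0
  t=2 PE[1][1]: acc=51 h=51 v=5
  t=3 PE[1][1]: acc=19 h=19 v=1
  t=4 PE[1][1]: acc=0 h=0 v=0

dataflow = OS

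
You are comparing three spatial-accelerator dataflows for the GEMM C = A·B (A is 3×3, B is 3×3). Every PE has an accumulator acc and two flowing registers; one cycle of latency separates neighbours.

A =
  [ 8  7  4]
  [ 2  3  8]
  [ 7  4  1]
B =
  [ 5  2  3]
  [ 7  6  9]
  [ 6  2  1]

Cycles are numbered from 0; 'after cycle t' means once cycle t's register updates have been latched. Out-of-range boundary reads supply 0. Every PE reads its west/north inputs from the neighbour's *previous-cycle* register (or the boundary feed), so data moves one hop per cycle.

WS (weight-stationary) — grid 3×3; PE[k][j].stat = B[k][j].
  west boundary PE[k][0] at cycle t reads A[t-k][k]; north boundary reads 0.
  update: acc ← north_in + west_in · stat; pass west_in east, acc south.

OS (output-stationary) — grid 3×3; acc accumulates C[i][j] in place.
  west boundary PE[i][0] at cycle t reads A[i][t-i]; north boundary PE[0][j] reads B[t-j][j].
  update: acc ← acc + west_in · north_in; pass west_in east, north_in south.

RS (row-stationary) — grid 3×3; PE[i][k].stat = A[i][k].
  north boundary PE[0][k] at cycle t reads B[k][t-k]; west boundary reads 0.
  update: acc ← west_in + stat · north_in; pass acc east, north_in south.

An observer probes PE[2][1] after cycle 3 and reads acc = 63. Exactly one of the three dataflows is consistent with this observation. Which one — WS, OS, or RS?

— WS: 3×3; PE[2][1] trace:
  c0 r2c1: 0 / 0 / 0
  c1 r2c1: 0 / 0 / 0
  c2 r2c1: 0 / 0 / 0
  c3 r2c1: 66 / 4 / 66
— OS: 3×3; PE[2][1] trace:
  c0 r2c1: 0 / 0 / 0
  c1 r2c1: 0 / 0 / 0
  c2 r2c1: 0 / 0 / 0
  c3 r2c1: 14 / 7 / 2
— RS: 3×3; PE[2][1] trace:
  c0 r2c1: 0 / 0 / 0
  c1 r2c1: 0 / 0 / 0
  c2 r2c1: 0 / 0 / 0
  c3 r2c1: 63 / 63 / 7

dataflow = RS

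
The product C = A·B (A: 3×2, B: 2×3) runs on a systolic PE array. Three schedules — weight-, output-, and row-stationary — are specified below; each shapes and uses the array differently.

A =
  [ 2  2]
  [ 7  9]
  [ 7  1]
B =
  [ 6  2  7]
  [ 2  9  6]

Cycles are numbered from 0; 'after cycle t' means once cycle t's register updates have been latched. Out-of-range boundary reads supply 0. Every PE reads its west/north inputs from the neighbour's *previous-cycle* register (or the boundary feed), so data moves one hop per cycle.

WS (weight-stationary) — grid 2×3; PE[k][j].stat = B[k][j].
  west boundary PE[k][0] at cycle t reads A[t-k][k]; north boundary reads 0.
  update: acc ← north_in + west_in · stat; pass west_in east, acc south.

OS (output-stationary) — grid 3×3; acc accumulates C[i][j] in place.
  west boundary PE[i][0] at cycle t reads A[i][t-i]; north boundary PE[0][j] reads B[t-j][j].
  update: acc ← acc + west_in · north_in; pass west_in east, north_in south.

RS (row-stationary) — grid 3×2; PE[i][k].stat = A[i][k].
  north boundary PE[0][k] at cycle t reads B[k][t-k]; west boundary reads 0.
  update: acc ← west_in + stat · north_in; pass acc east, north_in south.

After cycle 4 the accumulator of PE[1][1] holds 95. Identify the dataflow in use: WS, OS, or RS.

Under WS (2×3), PE[1][1]:
  0: (1,1).acc=0  regs=<0,0>
  1: (1,1).acc=0  regs=<0,0>
  2: (1,1).acc=22  regs=<2,22>
  3: (1,1).acc=95  regs=<9,95>
  4: (1,1).acc=23  regs=<1,23>
Under OS (3×3), PE[1][1]:
  0: (1,1).acc=0  regs=<0,0>
  1: (1,1).acc=0  regs=<0,0>
  2: (1,1).acc=14  regs=<7,2>
  3: (1,1).acc=95  regs=<9,9>
  4: (1,1).acc=95  regs=<0,0>
Under RS (3×2), PE[1][1]:
  0: (1,1).acc=0  regs=<0,0>
  1: (1,1).acc=0  regs=<0,0>
  2: (1,1).acc=60  regs=<60,2>
  3: (1,1).acc=95  regs=<95,9>
  4: (1,1).acc=103  regs=<103,6>

dataflow = OS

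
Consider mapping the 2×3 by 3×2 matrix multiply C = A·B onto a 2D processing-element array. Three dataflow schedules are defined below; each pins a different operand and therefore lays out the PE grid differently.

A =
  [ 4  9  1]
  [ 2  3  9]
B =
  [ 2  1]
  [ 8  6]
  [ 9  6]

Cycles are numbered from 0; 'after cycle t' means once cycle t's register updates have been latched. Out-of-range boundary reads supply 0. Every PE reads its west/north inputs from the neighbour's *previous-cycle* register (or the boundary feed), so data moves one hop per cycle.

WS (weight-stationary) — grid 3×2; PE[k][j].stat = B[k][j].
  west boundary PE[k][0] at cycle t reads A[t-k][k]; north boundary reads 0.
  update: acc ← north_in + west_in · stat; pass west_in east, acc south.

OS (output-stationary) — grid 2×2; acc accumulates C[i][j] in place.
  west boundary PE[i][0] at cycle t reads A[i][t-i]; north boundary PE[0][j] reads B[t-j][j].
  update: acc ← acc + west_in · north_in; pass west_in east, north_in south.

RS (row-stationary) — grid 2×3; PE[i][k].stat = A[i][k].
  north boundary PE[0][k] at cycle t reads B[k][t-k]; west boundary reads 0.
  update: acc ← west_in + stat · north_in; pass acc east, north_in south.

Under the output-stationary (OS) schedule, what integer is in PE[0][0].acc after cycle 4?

PE[0][0].acc = 89

OS 2×2: PE[0][0] cycle-by-cycle (with neighbour feeds):
  step 0 · PE0,0: acc=8; fwd→4 fwd↓2
  step 1 · PE0,0: acc=80; fwd→9 fwd↓8
  step 2 · PE0,0: acc=89; fwd→1 fwd↓9
  step 3 · PE0,0: acc=89; fwd→0 fwd↓0
  step 4 · PE0,0: acc=89; fwd→0 fwd↓0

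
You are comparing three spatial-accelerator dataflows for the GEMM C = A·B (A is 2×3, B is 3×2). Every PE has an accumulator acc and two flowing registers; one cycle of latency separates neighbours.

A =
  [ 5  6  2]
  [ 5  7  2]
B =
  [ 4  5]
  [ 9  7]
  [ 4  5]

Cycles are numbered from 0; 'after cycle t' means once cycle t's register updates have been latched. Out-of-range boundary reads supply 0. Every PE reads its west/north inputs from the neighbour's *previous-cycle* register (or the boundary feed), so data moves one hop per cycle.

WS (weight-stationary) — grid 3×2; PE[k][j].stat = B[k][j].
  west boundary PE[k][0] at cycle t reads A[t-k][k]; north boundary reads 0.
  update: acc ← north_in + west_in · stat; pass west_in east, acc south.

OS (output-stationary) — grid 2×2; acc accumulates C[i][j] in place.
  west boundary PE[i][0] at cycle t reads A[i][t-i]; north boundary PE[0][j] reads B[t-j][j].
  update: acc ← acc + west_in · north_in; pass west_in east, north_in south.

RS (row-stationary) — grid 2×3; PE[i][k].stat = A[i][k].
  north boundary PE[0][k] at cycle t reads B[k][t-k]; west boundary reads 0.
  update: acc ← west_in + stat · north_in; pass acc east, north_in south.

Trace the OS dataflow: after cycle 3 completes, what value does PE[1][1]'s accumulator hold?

Tracing OS — 2×2 array, target PE[1][1]:
  0: (0,1).acc=0  regs=<0,0>
  0: (1,0).acc=0  regs=<0,0>
  0: (1,1).acc=0  regs=<0,0>
  1: (0,1).acc=25  regs=<5,5>
  1: (1,0).acc=20  regs=<5,4>
  1: (1,1).acc=0  regs=<0,0>
  2: (0,1).acc=67  regs=<6,7>
  2: (1,0).acc=83  regs=<7,9>
  2: (1,1).acc=25  regs=<5,5>
  3: (0,1).acc=77  regs=<2,5>
  3: (1,0).acc=91  regs=<2,4>
  3: (1,1).acc=74  regs=<7,7>

PE[1][1].acc = 74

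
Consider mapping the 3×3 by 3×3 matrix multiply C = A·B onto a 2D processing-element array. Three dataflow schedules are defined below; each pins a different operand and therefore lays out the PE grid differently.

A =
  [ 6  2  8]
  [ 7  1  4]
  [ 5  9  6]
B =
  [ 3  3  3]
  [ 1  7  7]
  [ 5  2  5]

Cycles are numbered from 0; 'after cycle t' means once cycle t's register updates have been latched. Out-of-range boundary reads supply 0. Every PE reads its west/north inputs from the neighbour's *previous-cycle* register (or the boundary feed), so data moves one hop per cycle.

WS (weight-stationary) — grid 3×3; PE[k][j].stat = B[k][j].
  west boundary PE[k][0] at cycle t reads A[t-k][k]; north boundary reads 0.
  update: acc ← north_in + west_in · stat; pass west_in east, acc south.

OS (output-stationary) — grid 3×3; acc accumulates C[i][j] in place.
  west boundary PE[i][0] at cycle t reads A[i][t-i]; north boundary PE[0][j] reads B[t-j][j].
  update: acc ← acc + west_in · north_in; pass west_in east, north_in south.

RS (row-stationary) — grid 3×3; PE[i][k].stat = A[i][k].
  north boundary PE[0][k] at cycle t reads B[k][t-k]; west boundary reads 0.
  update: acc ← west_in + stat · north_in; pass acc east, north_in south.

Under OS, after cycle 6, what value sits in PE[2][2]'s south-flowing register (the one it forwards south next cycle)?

register = 5

OS on a 3×3 grid — tracing PE[2][2] and its feeders:
  step 0 · PE1,2: acc=0; fwd→0 fwd↓0
  step 0 · PE2,1: acc=0; fwd→0 fwd↓0
  step 0 · PE2,2: acc=0; fwd→0 fwd↓0
  step 1 · PE1,2: acc=0; fwd→0 fwd↓0
  step 1 · PE2,1: acc=0; fwd→0 fwd↓0
  step 1 · PE2,2: acc=0; fwd→0 fwd↓0
  step 2 · PE1,2: acc=0; fwd→0 fwd↓0
  step 2 · PE2,1: acc=0; fwd→0 fwd↓0
  step 2 · PE2,2: acc=0; fwd→0 fwd↓0
  step 3 · PE1,2: acc=21; fwd→7 fwd↓3
  step 3 · PE2,1: acc=15; fwd→5 fwd↓3
  step 3 · PE2,2: acc=0; fwd→0 fwd↓0
  step 4 · PE1,2: acc=28; fwd→1 fwd↓7
  step 4 · PE2,1: acc=78; fwd→9 fwd↓7
  step 4 · PE2,2: acc=15; fwd→5 fwd↓3
  step 5 · PE1,2: acc=48; fwd→4 fwd↓5
  step 5 · PE2,1: acc=90; fwd→6 fwd↓2
  step 5 · PE2,2: acc=78; fwd→9 fwd↓7
  step 6 · PE1,2: acc=48; fwd→0 fwd↓0
  step 6 · PE2,1: acc=90; fwd→0 fwd↓0
  step 6 · PE2,2: acc=108; fwd→6 fwd↓5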